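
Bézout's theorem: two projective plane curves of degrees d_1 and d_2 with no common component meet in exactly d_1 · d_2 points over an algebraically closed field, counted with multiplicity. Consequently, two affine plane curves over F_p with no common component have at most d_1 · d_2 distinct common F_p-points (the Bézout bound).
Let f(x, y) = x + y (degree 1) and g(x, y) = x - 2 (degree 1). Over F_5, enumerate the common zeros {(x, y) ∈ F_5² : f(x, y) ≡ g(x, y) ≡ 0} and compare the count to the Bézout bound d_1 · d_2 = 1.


Common zeros: {(2, 3)}; count = 1; Bézout bound = 1.

deg(f) = 1, deg(g) = 1, so Bézout bound = 1.
Scan x ∈ F_5. For each x, list the y ∈ F_5 with f(x, y) ≡ 0 and those with g(x, y) ≡ 0 (mod 5); the common zeros in that column are the intersection.
  x = 0: f ≡ 0 at y ∈ {0}; g ≡ 0 at y ∈ ∅; common: ∅.
  x = 1: f ≡ 0 at y ∈ {4}; g ≡ 0 at y ∈ ∅; common: ∅.
  x = 2: f ≡ 0 at y ∈ {3}; g ≡ 0 at y ∈ {0, 1, 2, 3, 4}; common: {3}.
  x = 3: f ≡ 0 at y ∈ {2}; g ≡ 0 at y ∈ ∅; common: ∅.
  x = 4: f ≡ 0 at y ∈ {1}; g ≡ 0 at y ∈ ∅; common: ∅.
Collecting: common zeros = {(2, 3)}, so the count is 1.
Comparison with the Bézout bound: 1 ≤ 1 = deg(f)·deg(g), as expected for curves with no common component (the bound is attained).


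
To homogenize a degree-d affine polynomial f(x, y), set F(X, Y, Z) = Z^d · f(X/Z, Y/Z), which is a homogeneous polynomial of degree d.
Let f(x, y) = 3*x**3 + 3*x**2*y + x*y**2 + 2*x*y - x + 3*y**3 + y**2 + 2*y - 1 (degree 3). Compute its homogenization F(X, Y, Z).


F(X, Y, Z) = 3*X**3 + 3*X**2*Y + X*Y**2 + 2*X*Y*Z - X*Z**2 + 3*Y**3 + Y**2*Z + 2*Y*Z**2 - Z**3

deg(f) = 3.
Substitute x = X/Z, y = Y/Z into f, then multiply by Z^3.
  monomial 3·x^3·y^0 ↦ 3·X^3·Y^0·Z^0.
  monomial 3·x^2·y^1 ↦ 3·X^2·Y^1·Z^0.
  monomial 1·x^1·y^2 ↦ 1·X^1·Y^2·Z^0.
  monomial 2·x^1·y^1 ↦ 2·X^1·Y^1·Z^1.
  monomial -1·x^1·y^0 ↦ -1·X^1·Y^0·Z^2.
  monomial 3·x^0·y^3 ↦ 3·X^0·Y^3·Z^0.
  monomial 1·x^0·y^2 ↦ 1·X^0·Y^2·Z^1.
  monomial 2·x^0·y^1 ↦ 2·X^0·Y^1·Z^2.
  monomial -1·x^0·y^0 ↦ -1·X^0·Y^0·Z^3.
Collecting: F(X, Y, Z) = 3*X**3 + 3*X**2*Y + X*Y**2 + 2*X*Y*Z - X*Z**2 + 3*Y**3 + Y**2*Z + 2*Y*Z**2 - Z**3.


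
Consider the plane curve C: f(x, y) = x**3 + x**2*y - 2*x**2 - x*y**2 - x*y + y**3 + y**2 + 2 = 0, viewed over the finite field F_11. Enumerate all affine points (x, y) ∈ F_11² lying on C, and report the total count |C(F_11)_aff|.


Affine F_11-points: {(1, 10), (3, 0), (4, 1), (5, 0), (6, 10), (7, 10), (8, 5), (9, 9)}; count = 8.

For each of the 121 pairs (x, y) ∈ F_11², evaluate f(x, y) mod 11. Record the zeros.
  x = 0: [0↦2, 1↦4, 2↦3, 3↦5, 4↦5, 5↦9, 6↦1, 7↦9, 8↦6, 9↦9, 10↦2]  zeros at y ∈ ∅
  x = 1: [0↦1, 1↦2, 2↦9, 3↦6, 4↦10, 5↦5, 6↦8, 7↦3, 8↦7, 9↦4, 10↦0]  zeros at y ∈ {10}
  x = 2: [0↦2, 1↦4, 2↦10, 3↦4, 4↦3, 5↦2, 6↦7, 7↦2, 8↦4, 9↦8, 10↦9]  zeros at y ∈ ∅
  x = 3: [0↦0, 1↦5, 2↦1, 3↦5, 4↦1, 5↦6, 6↦4, 7↦1, 8↦3, 9↦5, 10↦2]  zeros at y ∈ {0}
  x = 4: [0↦1, 1↦0, 2↦10, 3↦4, 4↦10, 5↦1, 6↦5, 7↦6, 8↦10, 9↦1, 10↦7]  zeros at y ∈ {1}
  x = 5: [0↦0, 1↦6, 2↦10, 3↦7, 4↦3, 5↦4, 6↦5, 7↦1, 8↦9, 9↦2, 10↦8]  zeros at y ∈ {0}
  x = 6: [0↦3, 1↦7, 2↦7, 3↦9, 4↦8, 5↦10, 6↦10, 7↦3, 8↦6, 9↦3, 10↦0]  zeros at y ∈ {10}
  x = 7: [0↦5, 1↦9, 2↦7, 3↦5, 4↦9, 5↦3, 6↦4, 7↦7, 8↦7, 9↦10, 10↦0]  zeros at y ∈ {10}
  x = 8: [0↦1, 1↦7, 2↦5, 3↦1, 4↦1, 5↦0, 6↦4, 7↦8, 8↦7, 9↦7, 10↦3]  zeros at y ∈ {5}
  x = 9: [0↦8, 1↦7, 2↦7, 3↦3, 4↦1, 5↦7, 6↦5, 7↦1, 8↦1, 9↦0, 10↦4]  zeros at y ∈ {9}
  x = 10: [0↦10, 1↦4, 2↦8, 3↦6, 4↦4, 5↦8, 6↦2, 7↦3, 8↦6, 9↦6, 10↦9]  zeros at y ∈ ∅
Collecting zeros: affine points = {(1, 10), (3, 0), (4, 1), (5, 0), (6, 10), (7, 10), (8, 5), (9, 9)}.
Total count |C(F_11)_aff| = 8.


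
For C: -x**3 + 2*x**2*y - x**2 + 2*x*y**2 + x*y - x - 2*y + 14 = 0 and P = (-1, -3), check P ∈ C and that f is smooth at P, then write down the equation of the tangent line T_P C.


Tangent line at P: 25*x + 11*y + 58 = 0.

Step 1: f(-1, -3) = 0, so P lies on C.
Step 2: partial derivatives
  f_x(x, y) = -3*x**2 + 4*x*y - 2*x + 2*y**2 + y - 1, f_y(x, y) = 2*x**2 + 4*x*y + x - 2.
  f_x(P) = 25, f_y(P) = 11 (gradient nonzero, so P is smooth).
Step 3: tangent line at P: 25·(x − -1) + 11·(y − -3) = 0.
Expanding: 25*x + 11*y + 58 = 0.


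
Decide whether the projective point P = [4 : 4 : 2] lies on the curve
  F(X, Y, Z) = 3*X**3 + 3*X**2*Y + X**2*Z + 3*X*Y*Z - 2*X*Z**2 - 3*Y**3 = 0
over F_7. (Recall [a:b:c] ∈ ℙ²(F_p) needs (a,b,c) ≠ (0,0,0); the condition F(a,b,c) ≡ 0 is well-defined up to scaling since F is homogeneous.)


F(4,4,2) ≡ 1 (mod 7); P is NOT on the curve.

Evaluate F(4, 4, 2) term-by-term (mod 7).
  3*X**3 ↦ 3·64·1·1 = 192
  3*X**2*Y ↦ 3·16·4·1 = 192
  X**2*Z ↦ 1·16·1·2 = 32
  3*X*Y*Z ↦ 3·4·4·2 = 96
  -2*X*Z**2 ↦ -2·4·1·4 = -32
  -3*Y**3 ↦ -3·1·64·1 = -192
Sum: F(4, 4, 2) = (192) + (192) + (32) + (96) + (-32) + (-192) = 288.
Reducing mod 7: 288 ≡ 1 (mod 7).
Since F(a, b, c) ≡ 1 ≠ 0 (mod 7), P does NOT lie on the curve.


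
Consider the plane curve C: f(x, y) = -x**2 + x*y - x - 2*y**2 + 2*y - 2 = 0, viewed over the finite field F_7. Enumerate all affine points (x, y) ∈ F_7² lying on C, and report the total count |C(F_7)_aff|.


Affine F_7-points: {(0, 3), (0, 5), (2, 3), (2, 6), (3, 0), (3, 6), (4, 5)}; count = 7.

For each of the 49 pairs (x, y) ∈ F_7², evaluate f(x, y) mod 7. Record the zeros.
  x = 0: [0↦5, 1↦5, 2↦1, 3↦0, 4↦2, 5↦0, 6↦1]  zeros at y ∈ {3, 5}
  x = 1: [0↦3, 1↦4, 2↦1, 3↦1, 4↦4, 5↦3, 6↦5]  zeros at y ∈ ∅
  x = 2: [0↦6, 1↦1, 2↦6, 3↦0, 4↦4, 5↦4, 6↦0]  zeros at y ∈ {3, 6}
  x = 3: [0↦0, 1↦3, 2↦2, 3↦4, 4↦2, 5↦3, 6↦0]  zeros at y ∈ {0, 6}
  x = 4: [0↦6, 1↦3, 2↦3, 3↦6, 4↦5, 5↦0, 6↦5]  zeros at y ∈ {5}
  x = 5: [0↦3, 1↦1, 2↦2, 3↦6, 4↦6, 5↦2, 6↦1]  zeros at y ∈ ∅
  x = 6: [0↦5, 1↦4, 2↦6, 3↦4, 4↦5, 5↦2, 6↦2]  zeros at y ∈ ∅
Collecting zeros: affine points = {(0, 3), (0, 5), (2, 3), (2, 6), (3, 0), (3, 6), (4, 5)}.
Total count |C(F_7)_aff| = 7.


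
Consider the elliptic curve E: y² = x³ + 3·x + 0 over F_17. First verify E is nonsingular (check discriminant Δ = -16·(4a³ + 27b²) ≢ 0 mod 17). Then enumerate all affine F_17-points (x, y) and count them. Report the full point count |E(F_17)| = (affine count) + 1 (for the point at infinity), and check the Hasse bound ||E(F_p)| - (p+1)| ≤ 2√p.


Affine points = {(0, 0), (1, 2), (1, 15), (3, 6), (3, 11), (4, 5), (4, 12), (5, 2), (5, 15), (6, 8), (6, 9), (8, 3), (8, 14), (9, 5), (9, 12), (11, 2), (11, 15), (12, 8), (12, 9), (13, 3), (13, 14), (14, 7), (14, 10), (16, 8), (16, 9)}; affine count = 25; |E(F_17)| = 26.

Discriminant check: Δ ∝ 4a³ + 27b² = 4·3³ + 27·0² = 4·27 + 27·0 ≡ 6 (mod 17). Nonzero ⇒ E is nonsingular.
For each x ∈ F_17, compute rhs = x³ + 3·x + 0 mod 17, then count y ∈ F_17 with y² ≡ rhs.
  x = 0: rhs = 0, matching y values: 0 (1 points).
  x = 1: rhs = 4, matching y values: 2, 15 (2 points).
  x = 2: rhs = 14, matching y values: none (0 points).
  x = 3: rhs = 2, matching y values: 6, 11 (2 points).
  x = 4: rhs = 8, matching y values: 5, 12 (2 points).
  x = 5: rhs = 4, matching y values: 2, 15 (2 points).
  x = 6: rhs = 13, matching y values: 8, 9 (2 points).
  x = 7: rhs = 7, matching y values: none (0 points).
  x = 8: rhs = 9, matching y values: 3, 14 (2 points).
  x = 9: rhs = 8, matching y values: 5, 12 (2 points).
  x = 10: rhs = 10, matching y values: none (0 points).
  x = 11: rhs = 4, matching y values: 2, 15 (2 points).
  x = 12: rhs = 13, matching y values: 8, 9 (2 points).
  x = 13: rhs = 9, matching y values: 3, 14 (2 points).
  x = 14: rhs = 15, matching y values: 7, 10 (2 points).
  x = 15: rhs = 3, matching y values: none (0 points).
  x = 16: rhs = 13, matching y values: 8, 9 (2 points).
Total affine count: 25.
Full point count |E(F_17)| = 25 + 1 = 26.
Hasse bound: |26 − (17+1)| = |8| = 8 ≤ 2√17 ≈ 8.2462 ✓.


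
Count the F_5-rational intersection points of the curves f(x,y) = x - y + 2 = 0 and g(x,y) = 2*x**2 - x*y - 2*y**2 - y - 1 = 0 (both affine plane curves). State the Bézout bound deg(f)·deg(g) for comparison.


Common zeros: ∅; count = 0; Bézout bound = 2.

deg(f) = 1, deg(g) = 2, so Bézout bound = 2.
Scan x ∈ F_5. For each x, list the y ∈ F_5 with f(x, y) ≡ 0 and those with g(x, y) ≡ 0 (mod 5); the common zeros in that column are the intersection.
  x = 0: f ≡ 0 at y ∈ {2}; g ≡ 0 at y ∈ ∅; common: ∅.
  x = 1: f ≡ 0 at y ∈ {3}; g ≡ 0 at y ∈ ∅; common: ∅.
  x = 2: f ≡ 0 at y ∈ {4}; g ≡ 0 at y ∈ {3}; common: ∅.
  x = 3: f ≡ 0 at y ∈ {0}; g ≡ 0 at y ∈ ∅; common: ∅.
  x = 4: f ≡ 0 at y ∈ {1}; g ≡ 0 at y ∈ ∅; common: ∅.
Collecting: common zeros = ∅, so the count is 0.
Comparison with the Bézout bound: 0 ≤ 2 = deg(f)·deg(g), as expected for curves with no common component (the affine F_5-count falls short of the bound because intersections may lie at infinity, over extension fields, or carry multiplicity).


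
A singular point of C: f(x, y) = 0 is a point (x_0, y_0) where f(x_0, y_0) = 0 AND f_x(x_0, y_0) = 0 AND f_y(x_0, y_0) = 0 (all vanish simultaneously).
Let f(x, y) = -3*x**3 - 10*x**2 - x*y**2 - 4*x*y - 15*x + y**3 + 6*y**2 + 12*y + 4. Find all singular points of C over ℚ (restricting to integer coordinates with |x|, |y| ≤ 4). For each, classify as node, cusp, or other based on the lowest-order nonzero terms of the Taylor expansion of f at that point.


Singular points: {(-1, -2)}; classification: node.

Compute partial derivatives:
  f_x = -9*x**2 - 20*x - y**2 - 4*y - 15.
  f_y = -2*x*y - 4*x + 3*y**2 + 12*y + 12.
Scan x_0 ∈ {−4, ..., 4}. For each x_0, f_y(x_0, y) is a polynomial in y; find its integer roots y ∈ {−4, ..., 4}, then test f_x and f at those candidates.
  x = -4: f_y(-4, y) = 3*y**2 + 20*y + 28; vanishes at y ∈ {-2}. (-4, -2): f_x = -75 ≠ 0.
  x = -3: f_y(-3, y) = 3*y**2 + 18*y + 24; vanishes at y ∈ {-4, -2}. (-3, -4): f_x = -36 ≠ 0; (-3, -2): f_x = -32 ≠ 0.
  x = -2: f_y(-2, y) = 3*y**2 + 16*y + 20; vanishes at y ∈ {-2}. (-2, -2): f_x = -7 ≠ 0.
  x = -1: f_y(-1, y) = 3*y**2 + 14*y + 16; vanishes at y ∈ {-2}. (-1, -2): f_x = 0, f = 0 — SINGULAR.
  x = 0: f_y(0, y) = 3*y**2 + 12*y + 12; vanishes at y ∈ {-2}. (0, -2): f_x = -11 ≠ 0.
  x = 1: f_y(1, y) = 3*y**2 + 10*y + 8; vanishes at y ∈ {-2}. (1, -2): f_x = -40 ≠ 0.
  x = 2: f_y(2, y) = 3*y**2 + 8*y + 4; vanishes at y ∈ {-2}. (2, -2): f_x = -87 ≠ 0.
  x = 3: f_y(3, y) = 3*y**2 + 6*y; vanishes at y ∈ {-2, 0}. (3, -2): f_x = -152 ≠ 0; (3, 0): f_x = -156 ≠ 0.
  x = 4: f_y(4, y) = 3*y**2 + 4*y - 4; vanishes at y ∈ {-2}. (4, -2): f_x = -235 ≠ 0.
Only singular point on the grid: (-1, -2).
Classify: substitute x = -1 + u, y = -2 + v and expand: f = -3*u**3 - u**2 - u*v**2 + v**3 + v**2.
No constant or linear terms (consistent with a singular point). Quadratic part: -u**2 + v**2. Cubic part: -3*u**3 - u*v**2 + v**3.
The quadratic part v**2 - u**2 = (v − u)(v + u) splits into two distinct linear factors, so there are two distinct tangent lines y − -2 = ±(x − -1) — this is a node (ordinary double point).
Classification: node.


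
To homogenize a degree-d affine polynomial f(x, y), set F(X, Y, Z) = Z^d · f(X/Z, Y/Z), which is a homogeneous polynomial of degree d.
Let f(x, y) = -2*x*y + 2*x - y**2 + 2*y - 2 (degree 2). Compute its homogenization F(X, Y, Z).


F(X, Y, Z) = -2*X*Y + 2*X*Z - Y**2 + 2*Y*Z - 2*Z**2

deg(f) = 2.
Substitute x = X/Z, y = Y/Z into f, then multiply by Z^2.
  monomial -2·x^1·y^1 ↦ -2·X^1·Y^1·Z^0.
  monomial 2·x^1·y^0 ↦ 2·X^1·Y^0·Z^1.
  monomial -1·x^0·y^2 ↦ -1·X^0·Y^2·Z^0.
  monomial 2·x^0·y^1 ↦ 2·X^0·Y^1·Z^1.
  monomial -2·x^0·y^0 ↦ -2·X^0·Y^0·Z^2.
Collecting: F(X, Y, Z) = -2*X*Y + 2*X*Z - Y**2 + 2*Y*Z - 2*Z**2.


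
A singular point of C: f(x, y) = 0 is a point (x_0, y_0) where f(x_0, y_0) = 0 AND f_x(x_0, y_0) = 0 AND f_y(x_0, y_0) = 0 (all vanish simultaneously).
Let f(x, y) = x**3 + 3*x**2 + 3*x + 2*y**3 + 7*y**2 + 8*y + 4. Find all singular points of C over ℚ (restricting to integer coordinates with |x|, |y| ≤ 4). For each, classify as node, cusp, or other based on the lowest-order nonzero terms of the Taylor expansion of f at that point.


Singular points: {(-1, -1)}; classification: cusp.

Compute partial derivatives:
  f_x = 3*x**2 + 6*x + 3.
  f_y = 6*y**2 + 14*y + 8.
Scan x_0 ∈ {−4, ..., 4}. For each x_0, f_y(x_0, y) is a polynomial in y; find its integer roots y ∈ {−4, ..., 4}, then test f_x and f at those candidates.
  x = -4: f_y(-4, y) = 6*y**2 + 14*y + 8; vanishes at y ∈ {-1}. (-4, -1): f_x = 27 ≠ 0.
  x = -3: f_y(-3, y) = 6*y**2 + 14*y + 8; vanishes at y ∈ {-1}. (-3, -1): f_x = 12 ≠ 0.
  x = -2: f_y(-2, y) = 6*y**2 + 14*y + 8; vanishes at y ∈ {-1}. (-2, -1): f_x = 3 ≠ 0.
  x = -1: f_y(-1, y) = 6*y**2 + 14*y + 8; vanishes at y ∈ {-1}. (-1, -1): f_x = 0, f = 0 — SINGULAR.
  x = 0: f_y(0, y) = 6*y**2 + 14*y + 8; vanishes at y ∈ {-1}. (0, -1): f_x = 3 ≠ 0.
  x = 1: f_y(1, y) = 6*y**2 + 14*y + 8; vanishes at y ∈ {-1}. (1, -1): f_x = 12 ≠ 0.
  x = 2: f_y(2, y) = 6*y**2 + 14*y + 8; vanishes at y ∈ {-1}. (2, -1): f_x = 27 ≠ 0.
  x = 3: f_y(3, y) = 6*y**2 + 14*y + 8; vanishes at y ∈ {-1}. (3, -1): f_x = 48 ≠ 0.
  x = 4: f_y(4, y) = 6*y**2 + 14*y + 8; vanishes at y ∈ {-1}. (4, -1): f_x = 75 ≠ 0.
Only singular point on the grid: (-1, -1).
Classify: substitute x = -1 + u, y = -1 + v and expand: f = u**3 + 2*v**3 + v**2.
No constant or linear terms (consistent with a singular point). Quadratic part: v**2. Cubic part: u**3 + 2*v**3.
The quadratic part v**2 is a perfect square, so there is a single (double) tangent line v = 0, i.e. y = -1. Restricting the cubic part to that line (v = 0) leaves u**3 ≠ 0, so f is not divisible by v and the branch is v² ≈ -u**3 to lowest order — this is a cusp.
Classification: cusp.


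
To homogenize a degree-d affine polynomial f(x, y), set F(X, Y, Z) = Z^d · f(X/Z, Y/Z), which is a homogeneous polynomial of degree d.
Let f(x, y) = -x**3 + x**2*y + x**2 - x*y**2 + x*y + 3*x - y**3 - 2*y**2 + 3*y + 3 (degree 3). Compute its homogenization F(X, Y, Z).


F(X, Y, Z) = -X**3 + X**2*Y + X**2*Z - X*Y**2 + X*Y*Z + 3*X*Z**2 - Y**3 - 2*Y**2*Z + 3*Y*Z**2 + 3*Z**3

deg(f) = 3.
Substitute x = X/Z, y = Y/Z into f, then multiply by Z^3.
  monomial -1·x^3·y^0 ↦ -1·X^3·Y^0·Z^0.
  monomial 1·x^2·y^1 ↦ 1·X^2·Y^1·Z^0.
  monomial 1·x^2·y^0 ↦ 1·X^2·Y^0·Z^1.
  monomial -1·x^1·y^2 ↦ -1·X^1·Y^2·Z^0.
  monomial 1·x^1·y^1 ↦ 1·X^1·Y^1·Z^1.
  monomial 3·x^1·y^0 ↦ 3·X^1·Y^0·Z^2.
  monomial -1·x^0·y^3 ↦ -1·X^0·Y^3·Z^0.
  monomial -2·x^0·y^2 ↦ -2·X^0·Y^2·Z^1.
  monomial 3·x^0·y^1 ↦ 3·X^0·Y^1·Z^2.
  monomial 3·x^0·y^0 ↦ 3·X^0·Y^0·Z^3.
Collecting: F(X, Y, Z) = -X**3 + X**2*Y + X**2*Z - X*Y**2 + X*Y*Z + 3*X*Z**2 - Y**3 - 2*Y**2*Z + 3*Y*Z**2 + 3*Z**3.


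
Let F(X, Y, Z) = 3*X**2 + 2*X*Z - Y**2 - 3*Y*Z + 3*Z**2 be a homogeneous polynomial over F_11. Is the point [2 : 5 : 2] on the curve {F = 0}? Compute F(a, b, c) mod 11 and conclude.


F(2,5,2) ≡ 10 (mod 11); P is NOT on the curve.

Evaluate F(2, 5, 2) term-by-term (mod 11).
  3*X**2 ↦ 3·4·1·1 = 12
  2*X*Z ↦ 2·2·1·2 = 8
  -Y**2 ↦ -1·1·25·1 = -25
  -3*Y*Z ↦ -3·1·5·2 = -30
  3*Z**2 ↦ 3·1·1·4 = 12
Sum: F(2, 5, 2) = (12) + (8) + (-25) + (-30) + (12) = -23.
Reducing mod 11: -23 ≡ 10 (mod 11).
Since F(a, b, c) ≡ 10 ≠ 0 (mod 11), P does NOT lie on the curve.


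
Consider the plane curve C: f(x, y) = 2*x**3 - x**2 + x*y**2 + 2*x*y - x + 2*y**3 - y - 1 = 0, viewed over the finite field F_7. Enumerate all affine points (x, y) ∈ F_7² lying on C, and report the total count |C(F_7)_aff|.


Affine F_7-points: {(0, 1), (1, 2), (1, 4), (5, 2)}; count = 4.

For each of the 49 pairs (x, y) ∈ F_7², evaluate f(x, y) mod 7. Record the zeros.
  x = 0: [0↦6, 1↦0, 2↦6, 3↦1, 4↦4, 5↦6, 6↦5]  zeros at y ∈ {1}
  x = 1: [0↦6, 1↦3, 2↦0, 3↦2, 4↦0, 5↦6, 6↦4]  zeros at y ∈ {2, 4}
  x = 2: [0↦2, 1↦2, 2↦4, 3↦6, 4↦6, 5↦2, 6↦6]  zeros at y ∈ ∅
  x = 3: [0↦6, 1↦2, 2↦2, 3↦4, 4↦6, 5↦6, 6↦2]  zeros at y ∈ ∅
  x = 4: [0↦2, 1↦1, 2↦6, 3↦1, 4↦5, 5↦2, 6↦4]  zeros at y ∈ ∅
  x = 5: [0↦2, 1↦4, 2↦0, 3↦2, 4↦1, 5↦2, 6↦3]  zeros at y ∈ {2}
  x = 6: [0↦4, 1↦2, 2↦3, 3↦5, 4↦6, 5↦4, 6↦4]  zeros at y ∈ ∅
Collecting zeros: affine points = {(0, 1), (1, 2), (1, 4), (5, 2)}.
Total count |C(F_7)_aff| = 4.


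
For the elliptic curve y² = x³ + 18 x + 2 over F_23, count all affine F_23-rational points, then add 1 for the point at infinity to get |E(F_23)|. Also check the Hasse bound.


Affine points = {(0, 5), (0, 18), (2, 0), (4, 0), (6, 2), (6, 21), (10, 3), (10, 20), (11, 6), (11, 17), (13, 8), (13, 15), (14, 10), (14, 13), (15, 6), (15, 17), (16, 4), (16, 19), (17, 0), (19, 2), (19, 21), (20, 6), (20, 17), (21, 2), (21, 21), (22, 11), (22, 12)}; affine count = 27; |E(F_23)| = 28.

Discriminant check: Δ ∝ 4a³ + 27b² = 4·18³ + 27·2² = 4·5832 + 27·4 ≡ 22 (mod 23). Nonzero ⇒ E is nonsingular.
For each x ∈ F_23, compute rhs = x³ + 18·x + 2 mod 23, then count y ∈ F_23 with y² ≡ rhs.
  x = 0: rhs = 2, matching y values: 5, 18 (2 points).
  x = 1: rhs = 21, matching y values: none (0 points).
  x = 2: rhs = 0, matching y values: 0 (1 points).
  x = 3: rhs = 14, matching y values: none (0 points).
  x = 4: rhs = 0, matching y values: 0 (1 points).
  x = 5: rhs = 10, matching y values: none (0 points).
  x = 6: rhs = 4, matching y values: 2, 21 (2 points).
  x = 7: rhs = 11, matching y values: none (0 points).
  x = 8: rhs = 14, matching y values: none (0 points).
  x = 9: rhs = 19, matching y values: none (0 points).
  x = 10: rhs = 9, matching y values: 3, 20 (2 points).
  x = 11: rhs = 13, matching y values: 6, 17 (2 points).
  x = 12: rhs = 14, matching y values: none (0 points).
  x = 13: rhs = 18, matching y values: 8, 15 (2 points).
  x = 14: rhs = 8, matching y values: 10, 13 (2 points).
  x = 15: rhs = 13, matching y values: 6, 17 (2 points).
  x = 16: rhs = 16, matching y values: 4, 19 (2 points).
  x = 17: rhs = 0, matching y values: 0 (1 points).
  x = 18: rhs = 17, matching y values: none (0 points).
  x = 19: rhs = 4, matching y values: 2, 21 (2 points).
  x = 20: rhs = 13, matching y values: 6, 17 (2 points).
  x = 21: rhs = 4, matching y values: 2, 21 (2 points).
  x = 22: rhs = 6, matching y values: 11, 12 (2 points).
Total affine count: 27.
Full point count |E(F_23)| = 27 + 1 = 28.
Hasse bound: |28 − (23+1)| = |4| = 4 ≤ 2√23 ≈ 9.5917 ✓.


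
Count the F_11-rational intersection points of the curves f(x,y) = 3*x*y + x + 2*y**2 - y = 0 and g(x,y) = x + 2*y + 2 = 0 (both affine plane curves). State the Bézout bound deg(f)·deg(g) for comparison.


Common zeros: {(2, 9), (4, 8)}; count = 2; Bézout bound = 2.

deg(f) = 2, deg(g) = 1, so Bézout bound = 2.
Scan x ∈ F_11. For each x, list the y ∈ F_11 with f(x, y) ≡ 0 and those with g(x, y) ≡ 0 (mod 11); the common zeros in that column are the intersection.
  x = 0: f ≡ 0 at y ∈ {0, 6}; g ≡ 0 at y ∈ {10}; common: ∅.
  x = 1: f ≡ 0 at y ∈ ∅; g ≡ 0 at y ∈ {4}; common: ∅.
  x = 2: f ≡ 0 at y ∈ {5, 9}; g ≡ 0 at y ∈ {9}; common: {9}.
  x = 3: f ≡ 0 at y ∈ ∅; g ≡ 0 at y ∈ {3}; common: ∅.
  x = 4: f ≡ 0 at y ∈ {3, 8}; g ≡ 0 at y ∈ {8}; common: {8}.
  x = 5: f ≡ 0 at y ∈ ∅; g ≡ 0 at y ∈ {2}; common: ∅.
  x = 6: f ≡ 0 at y ∈ ∅; g ≡ 0 at y ∈ {7}; common: ∅.
  x = 7: f ≡ 0 at y ∈ {2, 10}; g ≡ 0 at y ∈ {1}; common: ∅.
  x = 8: f ≡ 0 at y ∈ {1, 4}; g ≡ 0 at y ∈ {6}; common: ∅.
  x = 9: f ≡ 0 at y ∈ ∅; g ≡ 0 at y ∈ {0}; common: ∅.
  x = 10: f ≡ 0 at y ∈ ∅; g ≡ 0 at y ∈ {5}; common: ∅.
Collecting: common zeros = {(2, 9), (4, 8)}, so the count is 2.
Comparison with the Bézout bound: 2 ≤ 2 = deg(f)·deg(g), as expected for curves with no common component (the bound is attained).


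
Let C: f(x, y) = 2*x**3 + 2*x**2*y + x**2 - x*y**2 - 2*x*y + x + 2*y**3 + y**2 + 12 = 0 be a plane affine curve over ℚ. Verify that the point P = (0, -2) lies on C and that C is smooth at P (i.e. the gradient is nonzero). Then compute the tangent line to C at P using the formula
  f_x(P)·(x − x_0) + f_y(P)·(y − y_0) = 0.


Tangent line at P: x + 20*y + 40 = 0.

Step 1: f(0, -2) = 0, so P lies on C.
Step 2: partial derivatives
  f_x(x, y) = 6*x**2 + 4*x*y + 2*x - y**2 - 2*y + 1, f_y(x, y) = 2*x**2 - 2*x*y - 2*x + 6*y**2 + 2*y.
  f_x(P) = 1, f_y(P) = 20 (gradient nonzero, so P is smooth).
Step 3: tangent line at P: 1·(x − 0) + 20·(y − -2) = 0.
Expanding: x + 20*y + 40 = 0.


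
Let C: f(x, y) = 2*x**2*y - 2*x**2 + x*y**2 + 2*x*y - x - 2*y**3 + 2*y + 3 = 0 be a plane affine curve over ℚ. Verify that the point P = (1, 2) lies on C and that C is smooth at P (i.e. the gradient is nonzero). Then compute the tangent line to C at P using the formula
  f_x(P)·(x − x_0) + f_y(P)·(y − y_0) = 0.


Tangent line at P: 11*x - 14*y + 17 = 0.

Step 1: f(1, 2) = 0, so P lies on C.
Step 2: partial derivatives
  f_x(x, y) = 4*x*y - 4*x + y**2 + 2*y - 1, f_y(x, y) = 2*x**2 + 2*x*y + 2*x - 6*y**2 + 2.
  f_x(P) = 11, f_y(P) = -14 (gradient nonzero, so P is smooth).
Step 3: tangent line at P: 11·(x − 1) + -14·(y − 2) = 0.
Expanding: 11*x - 14*y + 17 = 0.


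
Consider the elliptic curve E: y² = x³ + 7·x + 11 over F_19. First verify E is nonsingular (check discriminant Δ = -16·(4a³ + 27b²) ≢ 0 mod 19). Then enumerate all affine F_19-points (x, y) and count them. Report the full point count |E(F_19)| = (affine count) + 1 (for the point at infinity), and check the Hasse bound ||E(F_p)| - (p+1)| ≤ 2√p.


Affine points = {(0, 7), (0, 12), (1, 0), (5, 0), (7, 2), (7, 17), (8, 3), (8, 16), (9, 9), (9, 10), (10, 6), (10, 13), (13, 0), (16, 1), (16, 18)}; affine count = 15; |E(F_19)| = 16.

Discriminant check: Δ ∝ 4a³ + 27b² = 4·7³ + 27·11² = 4·343 + 27·121 ≡ 3 (mod 19). Nonzero ⇒ E is nonsingular.
For each x ∈ F_19, compute rhs = x³ + 7·x + 11 mod 19, then count y ∈ F_19 with y² ≡ rhs.
  x = 0: rhs = 11, matching y values: 7, 12 (2 points).
  x = 1: rhs = 0, matching y values: 0 (1 points).
  x = 2: rhs = 14, matching y values: none (0 points).
  x = 3: rhs = 2, matching y values: none (0 points).
  x = 4: rhs = 8, matching y values: none (0 points).
  x = 5: rhs = 0, matching y values: 0 (1 points).
  x = 6: rhs = 3, matching y values: none (0 points).
  x = 7: rhs = 4, matching y values: 2, 17 (2 points).
  x = 8: rhs = 9, matching y values: 3, 16 (2 points).
  x = 9: rhs = 5, matching y values: 9, 10 (2 points).
  x = 10: rhs = 17, matching y values: 6, 13 (2 points).
  x = 11: rhs = 13, matching y values: none (0 points).
  x = 12: rhs = 18, matching y values: none (0 points).
  x = 13: rhs = 0, matching y values: 0 (1 points).
  x = 14: rhs = 3, matching y values: none (0 points).
  x = 15: rhs = 14, matching y values: none (0 points).
  x = 16: rhs = 1, matching y values: 1, 18 (2 points).
  x = 17: rhs = 8, matching y values: none (0 points).
  x = 18: rhs = 3, matching y values: none (0 points).
Total affine count: 15.
Full point count |E(F_19)| = 15 + 1 = 16.
Hasse bound: |16 − (19+1)| = |-4| = 4 ≤ 2√19 ≈ 8.7178 ✓.


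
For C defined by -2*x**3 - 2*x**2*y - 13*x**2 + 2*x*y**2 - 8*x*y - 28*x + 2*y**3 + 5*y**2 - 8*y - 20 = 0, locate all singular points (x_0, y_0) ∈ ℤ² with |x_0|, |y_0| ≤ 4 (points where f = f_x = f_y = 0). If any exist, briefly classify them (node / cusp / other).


Singular points: {(-2, 0)}; classification: node.

Compute partial derivatives:
  f_x = -6*x**2 - 4*x*y - 26*x + 2*y**2 - 8*y - 28.
  f_y = -2*x**2 + 4*x*y - 8*x + 6*y**2 + 10*y - 8.
Scan x_0 ∈ {−4, ..., 4}. For each x_0, f_y(x_0, y) is a polynomial in y; find its integer roots y ∈ {−4, ..., 4}, then test f_x and f at those candidates.
  x = -4: f_y(-4, y) = 6*y**2 - 6*y - 8; no integer root y with |y| ≤ 4.
  x = -3: f_y(-3, y) = 6*y**2 - 2*y - 2; no integer root y with |y| ≤ 4.
  x = -2: f_y(-2, y) = 6*y**2 + 2*y; vanishes at y ∈ {0}. (-2, 0): f_x = 0, f = 0 — SINGULAR.
  x = -1: f_y(-1, y) = 6*y**2 + 6*y - 2; no integer root y with |y| ≤ 4.
  x = 0: f_y(0, y) = 6*y**2 + 10*y - 8; no integer root y with |y| ≤ 4.
  x = 1: f_y(1, y) = 6*y**2 + 14*y - 18; no integer root y with |y| ≤ 4.
  x = 2: f_y(2, y) = 6*y**2 + 18*y - 32; no integer root y with |y| ≤ 4.
  x = 3: f_y(3, y) = 6*y**2 + 22*y - 50; no integer root y with |y| ≤ 4.
  x = 4: f_y(4, y) = 6*y**2 + 26*y - 72; no integer root y with |y| ≤ 4.
Only singular point on the grid: (-2, 0).
Classify: substitute x = -2 + u, y = 0 + v and expand: f = -2*u**3 - 2*u**2*v - u**2 + 2*u*v**2 + 2*v**3 + v**2.
No constant or linear terms (consistent with a singular point). Quadratic part: -u**2 + v**2. Cubic part: -2*u**3 - 2*u**2*v + 2*u*v**2 + 2*v**3.
The quadratic part v**2 - u**2 = (v − u)(v + u) splits into two distinct linear factors, so there are two distinct tangent lines y − 0 = ±(x − -2) — this is a node (ordinary double point).
Classification: node.


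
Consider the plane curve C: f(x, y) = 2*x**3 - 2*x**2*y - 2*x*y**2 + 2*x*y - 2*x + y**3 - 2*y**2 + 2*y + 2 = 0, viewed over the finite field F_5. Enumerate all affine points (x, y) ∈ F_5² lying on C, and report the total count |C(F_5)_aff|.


Affine F_5-points: {(1, 4), (3, 0), (3, 3)}; count = 3.

For each of the 25 pairs (x, y) ∈ F_5², evaluate f(x, y) mod 5. Record the zeros.
  x = 0: [0↦2, 1↦3, 2↦1, 3↦2, 4↦2]  zeros at y ∈ ∅
  x = 1: [0↦2, 1↦1, 2↦3, 3↦4, 4↦0]  zeros at y ∈ {4}
  x = 2: [0↦4, 1↦2, 2↦4, 3↦1, 4↦4]  zeros at y ∈ ∅
  x = 3: [0↦0, 1↦3, 2↦1, 3↦0, 4↦1]  zeros at y ∈ {0, 3}
  x = 4: [0↦2, 1↦1, 2↦1, 3↦3, 4↦3]  zeros at y ∈ ∅
Collecting zeros: affine points = {(1, 4), (3, 0), (3, 3)}.
Total count |C(F_5)_aff| = 3.


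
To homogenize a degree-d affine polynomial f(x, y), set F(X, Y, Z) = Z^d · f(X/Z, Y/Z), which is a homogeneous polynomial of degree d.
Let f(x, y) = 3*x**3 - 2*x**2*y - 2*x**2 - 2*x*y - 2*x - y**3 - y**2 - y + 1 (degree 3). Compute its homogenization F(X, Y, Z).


F(X, Y, Z) = 3*X**3 - 2*X**2*Y - 2*X**2*Z - 2*X*Y*Z - 2*X*Z**2 - Y**3 - Y**2*Z - Y*Z**2 + Z**3

deg(f) = 3.
Substitute x = X/Z, y = Y/Z into f, then multiply by Z^3.
  monomial 3·x^3·y^0 ↦ 3·X^3·Y^0·Z^0.
  monomial -2·x^2·y^1 ↦ -2·X^2·Y^1·Z^0.
  monomial -2·x^2·y^0 ↦ -2·X^2·Y^0·Z^1.
  monomial -2·x^1·y^1 ↦ -2·X^1·Y^1·Z^1.
  monomial -2·x^1·y^0 ↦ -2·X^1·Y^0·Z^2.
  monomial -1·x^0·y^3 ↦ -1·X^0·Y^3·Z^0.
  monomial -1·x^0·y^2 ↦ -1·X^0·Y^2·Z^1.
  monomial -1·x^0·y^1 ↦ -1·X^0·Y^1·Z^2.
  monomial 1·x^0·y^0 ↦ 1·X^0·Y^0·Z^3.
Collecting: F(X, Y, Z) = 3*X**3 - 2*X**2*Y - 2*X**2*Z - 2*X*Y*Z - 2*X*Z**2 - Y**3 - Y**2*Z - Y*Z**2 + Z**3.


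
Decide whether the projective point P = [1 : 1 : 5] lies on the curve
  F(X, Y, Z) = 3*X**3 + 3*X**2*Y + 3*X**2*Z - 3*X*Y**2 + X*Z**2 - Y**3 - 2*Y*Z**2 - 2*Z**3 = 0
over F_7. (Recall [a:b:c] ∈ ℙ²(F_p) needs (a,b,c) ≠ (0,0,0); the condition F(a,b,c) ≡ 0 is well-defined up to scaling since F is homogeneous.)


F(1,1,5) ≡ 1 (mod 7); P is NOT on the curve.

Evaluate F(1, 1, 5) term-by-term (mod 7).
  3*X**3 ↦ 3·1·1·1 = 3
  3*X**2*Y ↦ 3·1·1·1 = 3
  3*X**2*Z ↦ 3·1·1·5 = 15
  -3*X*Y**2 ↦ -3·1·1·1 = -3
  X*Z**2 ↦ 1·1·1·25 = 25
  -Y**3 ↦ -1·1·1·1 = -1
  -2*Y*Z**2 ↦ -2·1·1·25 = -50
  -2*Z**3 ↦ -2·1·1·125 = -250
Sum: F(1, 1, 5) = (3) + (3) + (15) + (-3) + (25) + (-1) + (-50) + (-250) = -258.
Reducing mod 7: -258 ≡ 1 (mod 7).
Since F(a, b, c) ≡ 1 ≠ 0 (mod 7), P does NOT lie on the curve.


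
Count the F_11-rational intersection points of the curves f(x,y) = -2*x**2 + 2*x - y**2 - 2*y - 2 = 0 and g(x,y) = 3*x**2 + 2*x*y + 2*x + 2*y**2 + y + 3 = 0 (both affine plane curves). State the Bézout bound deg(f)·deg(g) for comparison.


Common zeros: {(9, 7)}; count = 1; Bézout bound = 4.

deg(f) = 2, deg(g) = 2, so Bézout bound = 4.
Scan x ∈ F_11. For each x, list the y ∈ F_11 with f(x, y) ≡ 0 and those with g(x, y) ≡ 0 (mod 11); the common zeros in that column are the intersection.
  x = 0: f ≡ 0 at y ∈ ∅; g ≡ 0 at y ∈ ∅; common: ∅.
  x = 1: f ≡ 0 at y ∈ ∅; g ≡ 0 at y ∈ {2}; common: ∅.
  x = 2: f ≡ 0 at y ∈ ∅; g ≡ 0 at y ∈ {6, 8}; common: ∅.
  x = 3: f ≡ 0 at y ∈ {2, 7}; g ≡ 0 at y ∈ {5, 8}; common: ∅.
  x = 4: f ≡ 0 at y ∈ ∅; g ≡ 0 at y ∈ {5, 7}; common: ∅.
  x = 5: f ≡ 0 at y ∈ {4, 5}; g ≡ 0 at y ∈ {0}; common: ∅.
  x = 6: f ≡ 0 at y ∈ {3, 6}; g ≡ 0 at y ∈ ∅; common: ∅.
  x = 7: f ≡ 0 at y ∈ {4, 5}; g ≡ 0 at y ∈ ∅; common: ∅.
  x = 8: f ≡ 0 at y ∈ ∅; g ≡ 0 at y ∈ {2, 6}; common: ∅.
  x = 9: f ≡ 0 at y ∈ {2, 7}; g ≡ 0 at y ∈ {0, 7}; common: {7}.
  x = 10: f ≡ 0 at y ∈ ∅; g ≡ 0 at y ∈ ∅; common: ∅.
Collecting: common zeros = {(9, 7)}, so the count is 1.
Comparison with the Bézout bound: 1 ≤ 4 = deg(f)·deg(g), as expected for curves with no common component (the affine F_11-count falls short of the bound because intersections may lie at infinity, over extension fields, or carry multiplicity).


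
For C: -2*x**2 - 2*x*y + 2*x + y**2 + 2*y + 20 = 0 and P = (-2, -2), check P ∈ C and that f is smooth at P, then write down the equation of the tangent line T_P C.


Tangent line at P: 14*x + 2*y + 32 = 0.

Step 1: f(-2, -2) = 0, so P lies on C.
Step 2: partial derivatives
  f_x(x, y) = -4*x - 2*y + 2, f_y(x, y) = -2*x + 2*y + 2.
  f_x(P) = 14, f_y(P) = 2 (gradient nonzero, so P is smooth).
Step 3: tangent line at P: 14·(x − -2) + 2·(y − -2) = 0.
Expanding: 14*x + 2*y + 32 = 0.


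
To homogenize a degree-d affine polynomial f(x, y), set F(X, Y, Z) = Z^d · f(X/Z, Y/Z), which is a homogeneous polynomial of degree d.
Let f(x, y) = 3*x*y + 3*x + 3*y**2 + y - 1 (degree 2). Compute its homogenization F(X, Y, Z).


F(X, Y, Z) = 3*X*Y + 3*X*Z + 3*Y**2 + Y*Z - Z**2

deg(f) = 2.
Substitute x = X/Z, y = Y/Z into f, then multiply by Z^2.
  monomial 3·x^1·y^1 ↦ 3·X^1·Y^1·Z^0.
  monomial 3·x^1·y^0 ↦ 3·X^1·Y^0·Z^1.
  monomial 3·x^0·y^2 ↦ 3·X^0·Y^2·Z^0.
  monomial 1·x^0·y^1 ↦ 1·X^0·Y^1·Z^1.
  monomial -1·x^0·y^0 ↦ -1·X^0·Y^0·Z^2.
Collecting: F(X, Y, Z) = 3*X*Y + 3*X*Z + 3*Y**2 + Y*Z - Z**2.


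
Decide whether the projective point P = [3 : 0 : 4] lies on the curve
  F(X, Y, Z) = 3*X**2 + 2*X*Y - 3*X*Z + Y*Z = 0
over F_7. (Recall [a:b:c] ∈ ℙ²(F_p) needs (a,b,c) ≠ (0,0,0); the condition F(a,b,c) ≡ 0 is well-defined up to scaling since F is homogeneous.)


F(3,0,4) ≡ 5 (mod 7); P is NOT on the curve.

Evaluate F(3, 0, 4) term-by-term (mod 7).
  3*X**2 ↦ 3·9·1·1 = 27
  2*X*Y ↦ 2·3·0·1 = 0
  -3*X*Z ↦ -3·3·1·4 = -36
  Y*Z ↦ 1·1·0·4 = 0
Sum: F(3, 0, 4) = (27) + (0) + (-36) + (0) = -9.
Reducing mod 7: -9 ≡ 5 (mod 7).
Since F(a, b, c) ≡ 5 ≠ 0 (mod 7), P does NOT lie on the curve.


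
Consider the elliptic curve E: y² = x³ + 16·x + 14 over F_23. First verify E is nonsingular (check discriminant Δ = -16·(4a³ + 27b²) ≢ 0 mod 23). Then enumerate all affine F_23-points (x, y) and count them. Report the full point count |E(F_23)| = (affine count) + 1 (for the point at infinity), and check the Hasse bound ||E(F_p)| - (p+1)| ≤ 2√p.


Affine points = {(1, 10), (1, 13), (2, 10), (2, 13), (4, 2), (4, 21), (5, 9), (5, 14), (6, 2), (6, 21), (7, 3), (7, 20), (9, 6), (9, 17), (10, 1), (10, 22), (11, 7), (11, 16), (12, 5), (12, 18), (13, 2), (13, 21), (15, 8), (15, 15), (17, 1), (17, 22), (18, 4), (18, 19), (19, 1), (19, 22), (20, 10), (20, 13)}; affine count = 32; |E(F_23)| = 33.

Discriminant check: Δ ∝ 4a³ + 27b² = 4·16³ + 27·14² = 4·4096 + 27·196 ≡ 10 (mod 23). Nonzero ⇒ E is nonsingular.
For each x ∈ F_23, compute rhs = x³ + 16·x + 14 mod 23, then count y ∈ F_23 with y² ≡ rhs.
  x = 0: rhs = 14, matching y values: none (0 points).
  x = 1: rhs = 8, matching y values: 10, 13 (2 points).
  x = 2: rhs = 8, matching y values: 10, 13 (2 points).
  x = 3: rhs = 20, matching y values: none (0 points).
  x = 4: rhs = 4, matching y values: 2, 21 (2 points).
  x = 5: rhs = 12, matching y values: 9, 14 (2 points).
  x = 6: rhs = 4, matching y values: 2, 21 (2 points).
  x = 7: rhs = 9, matching y values: 3, 20 (2 points).
  x = 8: rhs = 10, matching y values: none (0 points).
  x = 9: rhs = 13, matching y values: 6, 17 (2 points).
  x = 10: rhs = 1, matching y values: 1, 22 (2 points).
  x = 11: rhs = 3, matching y values: 7, 16 (2 points).
  x = 12: rhs = 2, matching y values: 5, 18 (2 points).
  x = 13: rhs = 4, matching y values: 2, 21 (2 points).
  x = 14: rhs = 15, matching y values: none (0 points).
  x = 15: rhs = 18, matching y values: 8, 15 (2 points).
  x = 16: rhs = 19, matching y values: none (0 points).
  x = 17: rhs = 1, matching y values: 1, 22 (2 points).
  x = 18: rhs = 16, matching y values: 4, 19 (2 points).
  x = 19: rhs = 1, matching y values: 1, 22 (2 points).
  x = 20: rhs = 8, matching y values: 10, 13 (2 points).
  x = 21: rhs = 20, matching y values: none (0 points).
  x = 22: rhs = 20, matching y values: none (0 points).
Total affine count: 32.
Full point count |E(F_23)| = 32 + 1 = 33.
Hasse bound: |33 − (23+1)| = |9| = 9 ≤ 2√23 ≈ 9.5917 ✓.


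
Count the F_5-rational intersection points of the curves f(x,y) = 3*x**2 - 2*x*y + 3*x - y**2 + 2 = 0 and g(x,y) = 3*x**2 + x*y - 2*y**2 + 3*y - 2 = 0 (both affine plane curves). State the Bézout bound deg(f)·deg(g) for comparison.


Common zeros: {(2, 0)}; count = 1; Bézout bound = 4.

deg(f) = 2, deg(g) = 2, so Bézout bound = 4.
Scan x ∈ F_5. For each x, list the y ∈ F_5 with f(x, y) ≡ 0 and those with g(x, y) ≡ 0 (mod 5); the common zeros in that column are the intersection.
  x = 0: f ≡ 0 at y ∈ ∅; g ≡ 0 at y ∈ ∅; common: ∅.
  x = 1: f ≡ 0 at y ∈ {1, 2}; g ≡ 0 at y ∈ {3, 4}; common: ∅.
  x = 2: f ≡ 0 at y ∈ {0, 1}; g ≡ 0 at y ∈ {0}; common: {0}.
  x = 3: f ≡ 0 at y ∈ ∅; g ≡ 0 at y ∈ {0, 3}; common: ∅.
  x = 4: f ≡ 0 at y ∈ ∅; g ≡ 0 at y ∈ ∅; common: ∅.
Collecting: common zeros = {(2, 0)}, so the count is 1.
Comparison with the Bézout bound: 1 ≤ 4 = deg(f)·deg(g), as expected for curves with no common component (the affine F_5-count falls short of the bound because intersections may lie at infinity, over extension fields, or carry multiplicity).


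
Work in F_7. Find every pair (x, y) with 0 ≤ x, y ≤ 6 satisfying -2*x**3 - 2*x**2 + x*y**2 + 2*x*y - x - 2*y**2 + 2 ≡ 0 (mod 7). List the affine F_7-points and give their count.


Affine F_7-points: {(0, 1), (0, 6), (2, 6), (4, 4), (4, 6)}; count = 5.

For each of the 49 pairs (x, y) ∈ F_7², evaluate f(x, y) mod 7. Record the zeros.
  x = 0: [0↦2, 1↦0, 2↦1, 3↦5, 4↦5, 5↦1, 6↦0]  zeros at y ∈ {1, 6}
  x = 1: [0↦4, 1↦5, 2↦4, 3↦1, 4↦3, 5↦3, 6↦1]  zeros at y ∈ ∅
  x = 2: [0↦4, 1↦1, 2↦5, 3↦2, 4↦6, 5↦3, 6↦0]  zeros at y ∈ {6}
  x = 3: [0↦4, 1↦4, 2↦6, 3↦3, 4↦2, 5↦3, 6↦6]  zeros at y ∈ ∅
  x = 4: [0↦6, 1↦2, 2↦2, 3↦6, 4↦0, 5↦5, 6↦0]  zeros at y ∈ {4, 6}
  x = 5: [0↦5, 1↦4, 2↦2, 3↦6, 4↦2, 5↦4, 6↦5]  zeros at y ∈ ∅
  x = 6: [0↦3, 1↦5, 2↦1, 3↦5, 4↦3, 5↦2, 6↦2]  zeros at y ∈ ∅
Collecting zeros: affine points = {(0, 1), (0, 6), (2, 6), (4, 4), (4, 6)}.
Total count |C(F_7)_aff| = 5.


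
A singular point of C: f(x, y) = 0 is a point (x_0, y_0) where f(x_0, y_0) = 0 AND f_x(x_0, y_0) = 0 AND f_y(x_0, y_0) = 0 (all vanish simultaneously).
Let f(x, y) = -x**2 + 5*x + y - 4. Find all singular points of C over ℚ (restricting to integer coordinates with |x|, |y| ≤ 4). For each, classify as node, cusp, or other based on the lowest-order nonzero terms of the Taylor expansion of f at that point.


No singular points in the scanned grid; C is smooth there.

Compute partial derivatives:
  f_x = 5 - 2*x.
  f_y = 1.
f_y = 1 is a nonzero constant, so f_y never vanishes: no point (x, y) can satisfy f = f_x = f_y = 0. In particular no (x, y) ∈ {−4, ..., 4}² is singular; the curve is smooth.


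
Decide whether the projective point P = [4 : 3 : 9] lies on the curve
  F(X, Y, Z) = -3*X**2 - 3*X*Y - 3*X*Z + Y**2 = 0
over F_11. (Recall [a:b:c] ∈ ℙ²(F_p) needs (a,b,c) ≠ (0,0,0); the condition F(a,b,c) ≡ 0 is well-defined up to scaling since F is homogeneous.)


F(4,3,9) ≡ 4 (mod 11); P is NOT on the curve.

Evaluate F(4, 3, 9) term-by-term (mod 11).
  -3*X**2 ↦ -3·16·1·1 = -48
  -3*X*Y ↦ -3·4·3·1 = -36
  -3*X*Z ↦ -3·4·1·9 = -108
  Y**2 ↦ 1·1·9·1 = 9
Sum: F(4, 3, 9) = (-48) + (-36) + (-108) + (9) = -183.
Reducing mod 11: -183 ≡ 4 (mod 11).
Since F(a, b, c) ≡ 4 ≠ 0 (mod 11), P does NOT lie on the curve.


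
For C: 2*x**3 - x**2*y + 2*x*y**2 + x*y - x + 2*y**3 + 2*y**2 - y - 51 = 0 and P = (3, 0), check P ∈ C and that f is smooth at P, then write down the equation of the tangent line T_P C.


Tangent line at P: 53*x - 7*y - 159 = 0.

Step 1: f(3, 0) = 0, so P lies on C.
Step 2: partial derivatives
  f_x(x, y) = 6*x**2 - 2*x*y + 2*y**2 + y - 1, f_y(x, y) = -x**2 + 4*x*y + x + 6*y**2 + 4*y - 1.
  f_x(P) = 53, f_y(P) = -7 (gradient nonzero, so P is smooth).
Step 3: tangent line at P: 53·(x − 3) + -7·(y − 0) = 0.
Expanding: 53*x - 7*y - 159 = 0.


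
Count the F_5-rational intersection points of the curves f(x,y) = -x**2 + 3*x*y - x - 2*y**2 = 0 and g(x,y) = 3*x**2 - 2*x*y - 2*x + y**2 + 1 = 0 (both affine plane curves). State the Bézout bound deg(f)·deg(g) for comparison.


Common zeros: ∅; count = 0; Bézout bound = 4.

deg(f) = 2, deg(g) = 2, so Bézout bound = 4.
Scan x ∈ F_5. For each x, list the y ∈ F_5 with f(x, y) ≡ 0 and those with g(x, y) ≡ 0 (mod 5); the common zeros in that column are the intersection.
  x = 0: f ≡ 0 at y ∈ {0}; g ≡ 0 at y ∈ {2, 3}; common: ∅.
  x = 1: f ≡ 0 at y ∈ ∅; g ≡ 0 at y ∈ {3, 4}; common: ∅.
  x = 2: f ≡ 0 at y ∈ ∅; g ≡ 0 at y ∈ {2}; common: ∅.
  x = 3: f ≡ 0 at y ∈ {1}; g ≡ 0 at y ∈ ∅; common: ∅.
  x = 4: f ≡ 0 at y ∈ {0, 1}; g ≡ 0 at y ∈ {4}; common: ∅.
Collecting: common zeros = ∅, so the count is 0.
Comparison with the Bézout bound: 0 ≤ 4 = deg(f)·deg(g), as expected for curves with no common component (the affine F_5-count falls short of the bound because intersections may lie at infinity, over extension fields, or carry multiplicity).


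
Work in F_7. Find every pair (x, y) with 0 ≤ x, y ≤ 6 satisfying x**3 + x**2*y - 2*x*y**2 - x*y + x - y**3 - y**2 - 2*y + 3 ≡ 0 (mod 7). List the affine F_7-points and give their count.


Affine F_7-points: {(2, 1), (4, 3), (5, 0), (5, 4), (5, 6)}; count = 5.

For each of the 49 pairs (x, y) ∈ F_7², evaluate f(x, y) mod 7. Record the zeros.
  x = 0: [0↦3, 1↦6, 2↦1, 3↦3, 4↦6, 5↦4, 6↦5]  zeros at y ∈ ∅
  x = 1: [0↦5, 1↦6, 2↦2, 3↦1, 4↦4, 5↦5, 6↦5]  zeros at y ∈ ∅
  x = 2: [0↦6, 1↦0, 2↦6, 3↦4, 4↦2, 5↦1, 6↦2]  zeros at y ∈ {1}
  x = 3: [0↦5, 1↦1, 2↦5, 3↦4, 4↦6, 5↦5, 6↦2]  zeros at y ∈ ∅
  x = 4: [0↦1, 1↦1, 2↦5, 3↦0, 4↦1, 5↦2, 6↦4]  zeros at y ∈ {3}
  x = 5: [0↦0, 1↦6, 2↦5, 3↦5, 4↦0, 5↦5, 6↦0]  zeros at y ∈ {0, 4, 6}
  x = 6: [0↦1, 1↦1, 2↦4, 3↦4, 4↦2, 5↦6, 6↦3]  zeros at y ∈ ∅
Collecting zeros: affine points = {(2, 1), (4, 3), (5, 0), (5, 4), (5, 6)}.
Total count |C(F_7)_aff| = 5.


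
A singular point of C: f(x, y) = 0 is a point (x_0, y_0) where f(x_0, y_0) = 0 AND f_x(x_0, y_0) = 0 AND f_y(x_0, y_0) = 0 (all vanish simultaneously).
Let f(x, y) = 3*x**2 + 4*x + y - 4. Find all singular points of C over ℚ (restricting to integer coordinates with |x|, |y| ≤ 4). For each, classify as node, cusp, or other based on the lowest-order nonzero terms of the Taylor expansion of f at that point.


No singular points in the scanned grid; C is smooth there.

Compute partial derivatives:
  f_x = 6*x + 4.
  f_y = 1.
f_y = 1 is a nonzero constant, so f_y never vanishes: no point (x, y) can satisfy f = f_x = f_y = 0. In particular no (x, y) ∈ {−4, ..., 4}² is singular; the curve is smooth.
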